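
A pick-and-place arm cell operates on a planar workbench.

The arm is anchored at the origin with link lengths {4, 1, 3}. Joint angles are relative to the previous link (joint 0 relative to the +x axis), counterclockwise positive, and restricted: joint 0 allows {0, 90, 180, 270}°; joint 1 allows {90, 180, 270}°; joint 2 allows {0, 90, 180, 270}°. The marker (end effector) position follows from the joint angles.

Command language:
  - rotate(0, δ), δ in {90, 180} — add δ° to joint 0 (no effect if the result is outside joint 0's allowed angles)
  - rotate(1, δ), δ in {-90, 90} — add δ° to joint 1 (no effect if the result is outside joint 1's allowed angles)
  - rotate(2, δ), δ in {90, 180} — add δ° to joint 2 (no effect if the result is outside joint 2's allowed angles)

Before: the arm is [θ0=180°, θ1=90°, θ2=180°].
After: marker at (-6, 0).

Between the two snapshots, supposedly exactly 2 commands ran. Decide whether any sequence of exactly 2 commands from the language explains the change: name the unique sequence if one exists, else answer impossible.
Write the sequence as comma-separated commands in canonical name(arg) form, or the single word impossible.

key: running rotate(1, 90) before rotate(1, -90) would end elsewhere — order is forced
t0: [θ0=180°, θ1=90°, θ2=180°]
[1] after rotate(1, -90): [θ0=180°, θ1=90°, θ2=180°]
[2] after rotate(1, 90): [θ0=180°, θ1=180°, θ2=180°]
uniquely the one of 36 2-step routes that fits.

rotate(1, -90), rotate(1, 90)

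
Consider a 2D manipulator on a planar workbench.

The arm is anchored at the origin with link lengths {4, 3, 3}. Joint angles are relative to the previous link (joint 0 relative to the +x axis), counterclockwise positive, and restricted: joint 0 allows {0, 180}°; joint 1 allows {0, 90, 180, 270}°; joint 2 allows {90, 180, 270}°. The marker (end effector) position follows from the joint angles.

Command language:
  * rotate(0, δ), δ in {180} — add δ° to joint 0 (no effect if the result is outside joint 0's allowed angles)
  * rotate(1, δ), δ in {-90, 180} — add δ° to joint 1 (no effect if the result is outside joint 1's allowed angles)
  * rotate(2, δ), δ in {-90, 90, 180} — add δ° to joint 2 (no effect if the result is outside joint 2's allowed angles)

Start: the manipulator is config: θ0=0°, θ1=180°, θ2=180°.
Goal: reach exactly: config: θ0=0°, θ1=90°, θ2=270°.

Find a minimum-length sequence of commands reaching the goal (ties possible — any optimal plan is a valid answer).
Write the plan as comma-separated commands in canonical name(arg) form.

rotate(1, -90), rotate(2, 90)

from: config: θ0=0°, θ1=180°, θ2=180°
step 1 (rotate(1, -90)): config: θ0=0°, θ1=90°, θ2=180°
step 2 (rotate(2, 90)): config: θ0=0°, θ1=90°, θ2=270°
no 1-step plan works, so 2 is optimal.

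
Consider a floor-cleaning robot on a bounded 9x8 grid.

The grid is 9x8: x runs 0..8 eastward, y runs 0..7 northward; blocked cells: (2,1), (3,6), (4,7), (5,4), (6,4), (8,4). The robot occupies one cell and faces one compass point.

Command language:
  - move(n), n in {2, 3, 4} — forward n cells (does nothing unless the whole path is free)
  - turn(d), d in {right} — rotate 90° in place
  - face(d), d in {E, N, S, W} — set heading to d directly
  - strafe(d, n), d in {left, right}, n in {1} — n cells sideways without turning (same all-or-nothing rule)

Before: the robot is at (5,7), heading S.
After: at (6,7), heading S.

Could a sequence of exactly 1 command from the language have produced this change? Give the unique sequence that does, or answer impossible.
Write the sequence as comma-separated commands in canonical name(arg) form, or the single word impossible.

strafe(left, 1)

key: heading stays S — the single command does not turn
begin: at (5,7), heading S
[1] after strafe(left, 1): at (6,7), heading S
no rival 1-sequence matches.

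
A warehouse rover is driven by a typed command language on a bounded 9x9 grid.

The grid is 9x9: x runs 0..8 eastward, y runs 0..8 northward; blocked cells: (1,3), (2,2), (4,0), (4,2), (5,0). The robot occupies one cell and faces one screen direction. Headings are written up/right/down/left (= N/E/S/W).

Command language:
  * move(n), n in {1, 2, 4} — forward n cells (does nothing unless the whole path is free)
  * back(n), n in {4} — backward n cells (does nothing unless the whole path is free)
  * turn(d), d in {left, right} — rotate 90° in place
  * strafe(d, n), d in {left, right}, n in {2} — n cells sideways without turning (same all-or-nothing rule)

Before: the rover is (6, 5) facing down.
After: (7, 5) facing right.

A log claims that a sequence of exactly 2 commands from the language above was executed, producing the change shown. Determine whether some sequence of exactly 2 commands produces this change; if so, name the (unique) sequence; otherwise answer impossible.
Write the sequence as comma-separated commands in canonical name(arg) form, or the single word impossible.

key: position moved to (7,5) AND the heading swung to E — translation plus rotation needed
begin: (6, 5) facing down
1. turn(left) → (6, 5) facing right
2. move(1) → (7, 5) facing right
no rival 2-sequence matches.

turn(left), move(1)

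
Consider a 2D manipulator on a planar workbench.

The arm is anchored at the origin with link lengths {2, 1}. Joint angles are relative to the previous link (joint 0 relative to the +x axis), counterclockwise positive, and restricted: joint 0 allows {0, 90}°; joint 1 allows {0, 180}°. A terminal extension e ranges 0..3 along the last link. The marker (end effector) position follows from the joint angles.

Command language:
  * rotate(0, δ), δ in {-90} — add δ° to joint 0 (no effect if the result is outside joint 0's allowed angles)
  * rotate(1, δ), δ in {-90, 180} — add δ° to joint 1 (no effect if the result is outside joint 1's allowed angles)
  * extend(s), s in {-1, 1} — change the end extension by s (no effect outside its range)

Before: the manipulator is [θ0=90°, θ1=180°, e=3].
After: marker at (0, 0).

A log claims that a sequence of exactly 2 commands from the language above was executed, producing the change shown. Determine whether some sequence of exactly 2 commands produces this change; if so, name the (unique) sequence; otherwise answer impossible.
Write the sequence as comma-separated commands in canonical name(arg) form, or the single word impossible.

from: [θ0=90°, θ1=180°, e=3]
1. extend(-1) → [θ0=90°, θ1=180°, e=2]
2. extend(-1) → [θ0=90°, θ1=180°, e=1]
all 25 alternatives checked — unique.

extend(-1), extend(-1)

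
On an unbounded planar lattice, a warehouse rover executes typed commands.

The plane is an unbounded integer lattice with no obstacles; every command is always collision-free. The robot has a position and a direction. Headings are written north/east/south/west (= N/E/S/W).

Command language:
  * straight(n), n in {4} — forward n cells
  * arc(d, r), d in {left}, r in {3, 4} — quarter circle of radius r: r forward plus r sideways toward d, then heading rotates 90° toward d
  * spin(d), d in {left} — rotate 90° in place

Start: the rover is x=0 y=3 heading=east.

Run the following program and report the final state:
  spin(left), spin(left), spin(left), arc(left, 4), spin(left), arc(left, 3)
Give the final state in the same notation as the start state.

start: x=0 y=3 heading=east
1. spin(left) → x=0 y=3 heading=north
2. spin(left) → x=0 y=3 heading=west
3. spin(left) → x=0 y=3 heading=south
4. arc(left, 4) → x=4 y=-1 heading=east
5. spin(left) → x=4 y=-1 heading=north
6. arc(left, 3) → x=1 y=2 heading=west

x=1 y=2 heading=west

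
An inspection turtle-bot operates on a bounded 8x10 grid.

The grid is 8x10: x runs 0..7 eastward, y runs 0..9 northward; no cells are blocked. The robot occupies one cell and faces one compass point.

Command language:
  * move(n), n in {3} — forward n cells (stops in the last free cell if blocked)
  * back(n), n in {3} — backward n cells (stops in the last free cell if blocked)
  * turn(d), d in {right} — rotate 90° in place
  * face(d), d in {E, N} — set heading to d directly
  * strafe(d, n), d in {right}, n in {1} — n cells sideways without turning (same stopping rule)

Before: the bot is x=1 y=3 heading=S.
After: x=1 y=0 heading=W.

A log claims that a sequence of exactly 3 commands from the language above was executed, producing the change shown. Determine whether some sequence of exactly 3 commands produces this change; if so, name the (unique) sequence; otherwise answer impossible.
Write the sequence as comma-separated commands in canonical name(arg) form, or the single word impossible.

key: running turn(right) before move(3) would end elsewhere — order is forced
t0: x=1 y=3 heading=S
1. move(3) → x=1 y=0 heading=S
2. move(3) → x=1 y=0 heading=S
3. turn(right) → x=1 y=0 heading=W
no rival 3-sequence matches.

move(3), move(3), turn(right)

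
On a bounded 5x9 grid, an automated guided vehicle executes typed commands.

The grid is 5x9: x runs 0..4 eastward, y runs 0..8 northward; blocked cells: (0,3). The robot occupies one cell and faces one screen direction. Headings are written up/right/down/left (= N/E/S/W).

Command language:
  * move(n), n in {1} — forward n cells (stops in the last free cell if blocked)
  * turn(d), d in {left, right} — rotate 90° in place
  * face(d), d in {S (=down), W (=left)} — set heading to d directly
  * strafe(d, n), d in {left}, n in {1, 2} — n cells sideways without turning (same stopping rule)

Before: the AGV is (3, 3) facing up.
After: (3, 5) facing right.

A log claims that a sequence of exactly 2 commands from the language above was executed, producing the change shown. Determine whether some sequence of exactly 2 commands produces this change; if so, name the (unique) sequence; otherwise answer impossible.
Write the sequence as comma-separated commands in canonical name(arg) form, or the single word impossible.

key: position moved to (3,5) AND the heading swung to E — translation plus rotation needed
t0: (3, 3) facing up
t=1 turn(right) ⇒ (3, 3) facing right
t=2 strafe(left, 2) ⇒ (3, 5) facing right
no other 2-command option fits: unique.

turn(right), strafe(left, 2)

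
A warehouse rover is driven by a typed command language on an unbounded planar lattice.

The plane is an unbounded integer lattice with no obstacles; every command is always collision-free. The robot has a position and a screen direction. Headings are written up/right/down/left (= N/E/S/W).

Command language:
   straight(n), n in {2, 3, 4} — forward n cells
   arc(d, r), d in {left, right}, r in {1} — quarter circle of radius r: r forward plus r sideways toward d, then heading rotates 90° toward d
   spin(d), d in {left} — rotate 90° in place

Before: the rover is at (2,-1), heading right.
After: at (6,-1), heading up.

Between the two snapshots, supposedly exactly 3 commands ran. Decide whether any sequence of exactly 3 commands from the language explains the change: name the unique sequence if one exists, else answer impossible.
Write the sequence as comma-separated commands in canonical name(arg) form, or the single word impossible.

key: cell and facing (now N) both changed — the 3 commands mix motion and turning
t0: at (2,-1), heading right
1. straight(2) → at (4,-1), heading right
2. straight(2) → at (6,-1), heading right
3. spin(left) → at (6,-1), heading up
all 216 alternatives checked — unique.

straight(2), straight(2), spin(left)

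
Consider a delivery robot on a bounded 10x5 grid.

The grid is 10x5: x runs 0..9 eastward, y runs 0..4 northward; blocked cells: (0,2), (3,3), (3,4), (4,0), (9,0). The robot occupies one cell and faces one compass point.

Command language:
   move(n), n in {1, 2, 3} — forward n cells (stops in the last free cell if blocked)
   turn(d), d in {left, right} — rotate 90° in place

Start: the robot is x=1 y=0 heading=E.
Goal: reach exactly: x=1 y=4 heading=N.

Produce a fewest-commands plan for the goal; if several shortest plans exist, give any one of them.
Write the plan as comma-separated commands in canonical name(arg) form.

initial: x=1 y=0 heading=E
[1] after turn(left): x=1 y=0 heading=N
[2] after move(3): x=1 y=3 heading=N
[3] after move(3): x=1 y=4 heading=N
nothing shorter than 3 reaches the goal.

turn(left), move(3), move(3)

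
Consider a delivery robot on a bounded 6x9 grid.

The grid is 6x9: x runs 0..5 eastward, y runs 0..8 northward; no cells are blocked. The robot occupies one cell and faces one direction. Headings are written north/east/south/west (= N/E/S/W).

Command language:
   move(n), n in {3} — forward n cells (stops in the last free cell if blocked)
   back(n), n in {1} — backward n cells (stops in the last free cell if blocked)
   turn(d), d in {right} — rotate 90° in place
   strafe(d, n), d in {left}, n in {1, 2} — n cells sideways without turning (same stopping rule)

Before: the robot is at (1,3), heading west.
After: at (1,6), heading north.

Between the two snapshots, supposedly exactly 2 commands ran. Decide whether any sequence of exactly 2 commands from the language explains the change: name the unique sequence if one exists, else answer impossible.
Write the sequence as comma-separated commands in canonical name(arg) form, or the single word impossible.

turn(right), move(3)

key: position moved to (1,6) AND the heading swung to N — translation plus rotation needed
start: at (1,3), heading west
step 1 (turn(right)): at (1,3), heading north
step 2 (move(3)): at (1,6), heading north
all 25 alternatives checked — unique.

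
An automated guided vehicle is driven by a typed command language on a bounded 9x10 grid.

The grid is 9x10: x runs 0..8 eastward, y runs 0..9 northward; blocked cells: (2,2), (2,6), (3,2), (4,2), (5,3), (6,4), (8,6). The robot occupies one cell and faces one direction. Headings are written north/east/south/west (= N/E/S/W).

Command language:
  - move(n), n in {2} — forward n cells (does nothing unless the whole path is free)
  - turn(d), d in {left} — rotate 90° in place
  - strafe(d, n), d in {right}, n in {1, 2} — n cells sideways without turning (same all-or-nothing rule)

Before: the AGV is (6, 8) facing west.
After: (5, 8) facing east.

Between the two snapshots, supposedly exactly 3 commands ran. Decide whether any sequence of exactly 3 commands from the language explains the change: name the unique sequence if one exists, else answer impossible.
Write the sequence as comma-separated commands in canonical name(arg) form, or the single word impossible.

turn(left), strafe(right, 1), turn(left)

key: cell and facing (now E) both changed — the 3 commands mix motion and turning
begin: (6, 8) facing west
step 1 (turn(left)): (6, 8) facing south
step 2 (strafe(right, 1)): (5, 8) facing south
step 3 (turn(left)): (5, 8) facing east
no rival 3-sequence matches.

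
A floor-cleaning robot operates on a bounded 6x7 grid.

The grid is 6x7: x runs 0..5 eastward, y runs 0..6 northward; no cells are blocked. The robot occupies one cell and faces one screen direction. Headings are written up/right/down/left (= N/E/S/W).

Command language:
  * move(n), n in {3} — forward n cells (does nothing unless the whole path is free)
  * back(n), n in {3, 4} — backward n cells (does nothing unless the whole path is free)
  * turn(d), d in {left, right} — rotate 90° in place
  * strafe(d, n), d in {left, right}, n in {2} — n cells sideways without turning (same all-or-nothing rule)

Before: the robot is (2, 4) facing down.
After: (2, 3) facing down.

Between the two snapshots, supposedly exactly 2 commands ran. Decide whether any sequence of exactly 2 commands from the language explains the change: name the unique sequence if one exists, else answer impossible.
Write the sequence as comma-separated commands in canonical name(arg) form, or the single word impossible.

checked all 2-command options: none fits.

impossible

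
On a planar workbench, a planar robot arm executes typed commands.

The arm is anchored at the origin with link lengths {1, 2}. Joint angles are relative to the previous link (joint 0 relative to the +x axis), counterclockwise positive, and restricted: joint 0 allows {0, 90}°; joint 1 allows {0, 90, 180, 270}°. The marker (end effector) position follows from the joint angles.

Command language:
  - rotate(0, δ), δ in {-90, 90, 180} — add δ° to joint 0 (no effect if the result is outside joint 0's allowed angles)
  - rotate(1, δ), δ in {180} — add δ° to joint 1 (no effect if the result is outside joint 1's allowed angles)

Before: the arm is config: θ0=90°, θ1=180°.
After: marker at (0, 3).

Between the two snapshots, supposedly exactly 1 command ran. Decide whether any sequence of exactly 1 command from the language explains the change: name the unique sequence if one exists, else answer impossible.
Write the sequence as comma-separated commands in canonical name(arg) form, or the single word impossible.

rotate(1, 180)

t0: config: θ0=90°, θ1=180°
[1] after rotate(1, 180): config: θ0=90°, θ1=0°
no other 1-command option fits: unique.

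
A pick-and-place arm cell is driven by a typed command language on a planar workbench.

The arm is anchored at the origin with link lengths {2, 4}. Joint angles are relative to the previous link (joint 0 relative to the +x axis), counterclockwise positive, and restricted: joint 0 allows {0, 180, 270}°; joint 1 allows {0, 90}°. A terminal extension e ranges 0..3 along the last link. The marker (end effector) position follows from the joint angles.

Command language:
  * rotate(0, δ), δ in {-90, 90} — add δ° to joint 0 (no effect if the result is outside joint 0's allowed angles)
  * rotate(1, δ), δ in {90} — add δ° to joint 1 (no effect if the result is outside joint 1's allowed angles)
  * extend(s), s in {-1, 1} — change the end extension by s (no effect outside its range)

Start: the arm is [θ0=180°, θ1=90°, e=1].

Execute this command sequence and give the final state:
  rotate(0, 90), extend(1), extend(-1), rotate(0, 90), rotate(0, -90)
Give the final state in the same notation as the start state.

begin: [θ0=180°, θ1=90°, e=1]
step 1 (rotate(0, 90)): [θ0=270°, θ1=90°, e=1]
step 2 (extend(1)): [θ0=270°, θ1=90°, e=2]
step 3 (extend(-1)): [θ0=270°, θ1=90°, e=1]
step 4 (rotate(0, 90)): [θ0=0°, θ1=90°, e=1]
step 5 (rotate(0, -90)): [θ0=270°, θ1=90°, e=1]

[θ0=270°, θ1=90°, e=1]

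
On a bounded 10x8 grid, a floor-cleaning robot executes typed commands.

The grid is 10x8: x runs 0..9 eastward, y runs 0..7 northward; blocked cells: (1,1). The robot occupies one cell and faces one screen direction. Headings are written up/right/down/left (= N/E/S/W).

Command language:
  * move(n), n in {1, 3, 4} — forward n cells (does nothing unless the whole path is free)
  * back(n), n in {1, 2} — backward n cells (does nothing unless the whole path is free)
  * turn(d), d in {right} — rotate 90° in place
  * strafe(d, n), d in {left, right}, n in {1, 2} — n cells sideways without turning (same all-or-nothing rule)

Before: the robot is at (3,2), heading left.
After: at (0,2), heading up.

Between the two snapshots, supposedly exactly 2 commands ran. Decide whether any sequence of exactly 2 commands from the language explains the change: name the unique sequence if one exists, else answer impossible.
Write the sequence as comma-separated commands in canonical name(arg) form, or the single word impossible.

move(3), turn(right)

key: running turn(right) before move(3) would end elsewhere — order is forced
begin: at (3,2), heading left
t=1 move(3) ⇒ at (0,2), heading left
t=2 turn(right) ⇒ at (0,2), heading up
no rival 2-sequence matches.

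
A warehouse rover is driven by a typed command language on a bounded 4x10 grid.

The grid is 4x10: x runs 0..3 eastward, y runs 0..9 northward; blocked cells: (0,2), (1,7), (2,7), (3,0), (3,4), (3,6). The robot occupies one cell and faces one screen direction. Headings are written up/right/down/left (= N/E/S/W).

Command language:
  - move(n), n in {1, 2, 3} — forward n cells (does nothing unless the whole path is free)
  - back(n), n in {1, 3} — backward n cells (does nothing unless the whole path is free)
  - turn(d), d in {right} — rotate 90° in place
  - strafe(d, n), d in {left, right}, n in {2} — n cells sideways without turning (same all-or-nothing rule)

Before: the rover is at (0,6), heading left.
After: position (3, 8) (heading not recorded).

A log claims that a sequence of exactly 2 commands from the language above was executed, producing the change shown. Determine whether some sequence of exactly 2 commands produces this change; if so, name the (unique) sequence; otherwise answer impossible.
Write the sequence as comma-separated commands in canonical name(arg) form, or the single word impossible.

strafe(right, 2), back(3)

key: order matters: swapping strafe(right, 2) and back(3) lands elsewhere
t0: at (0,6), heading left
1. strafe(right, 2) → at (0,8), heading left
2. back(3) → at (3,8), heading left
no rival 2-sequence matches.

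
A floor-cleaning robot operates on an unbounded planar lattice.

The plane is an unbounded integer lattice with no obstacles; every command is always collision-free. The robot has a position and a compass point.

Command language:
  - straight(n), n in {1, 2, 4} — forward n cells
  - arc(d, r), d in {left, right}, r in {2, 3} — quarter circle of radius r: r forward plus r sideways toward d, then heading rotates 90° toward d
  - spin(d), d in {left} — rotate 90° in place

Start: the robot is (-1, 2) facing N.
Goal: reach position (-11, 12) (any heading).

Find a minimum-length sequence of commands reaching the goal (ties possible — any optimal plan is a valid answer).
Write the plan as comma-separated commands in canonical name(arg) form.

from: (-1, 2) facing N
[1] after arc(left, 2): (-3, 4) facing W
[2] after arc(right, 2): (-5, 6) facing N
[3] after arc(left, 3): (-8, 9) facing W
[4] after arc(right, 3): (-11, 12) facing N
minimal: 4 command(s), checked below 4.

arc(left, 2), arc(right, 2), arc(left, 3), arc(right, 3)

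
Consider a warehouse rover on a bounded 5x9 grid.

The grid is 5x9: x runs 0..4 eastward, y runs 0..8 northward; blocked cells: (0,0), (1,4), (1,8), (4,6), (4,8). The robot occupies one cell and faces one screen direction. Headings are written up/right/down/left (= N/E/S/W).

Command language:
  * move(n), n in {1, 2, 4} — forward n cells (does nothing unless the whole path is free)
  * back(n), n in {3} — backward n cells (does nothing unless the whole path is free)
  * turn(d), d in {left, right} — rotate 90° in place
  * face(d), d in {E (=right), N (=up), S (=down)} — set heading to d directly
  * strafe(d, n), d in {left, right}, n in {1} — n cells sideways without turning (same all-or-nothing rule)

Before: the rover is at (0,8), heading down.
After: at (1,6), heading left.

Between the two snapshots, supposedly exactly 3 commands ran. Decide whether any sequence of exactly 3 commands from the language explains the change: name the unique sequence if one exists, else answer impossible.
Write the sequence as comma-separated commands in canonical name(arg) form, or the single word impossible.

move(2), strafe(left, 1), turn(right)

key: position moved to (1,6) AND the heading swung to W — translation plus rotation needed
initial: at (0,8), heading down
step 1 (move(2)): at (0,6), heading down
step 2 (strafe(left, 1)): at (1,6), heading down
step 3 (turn(right)): at (1,6), heading left
no rival 3-sequence matches.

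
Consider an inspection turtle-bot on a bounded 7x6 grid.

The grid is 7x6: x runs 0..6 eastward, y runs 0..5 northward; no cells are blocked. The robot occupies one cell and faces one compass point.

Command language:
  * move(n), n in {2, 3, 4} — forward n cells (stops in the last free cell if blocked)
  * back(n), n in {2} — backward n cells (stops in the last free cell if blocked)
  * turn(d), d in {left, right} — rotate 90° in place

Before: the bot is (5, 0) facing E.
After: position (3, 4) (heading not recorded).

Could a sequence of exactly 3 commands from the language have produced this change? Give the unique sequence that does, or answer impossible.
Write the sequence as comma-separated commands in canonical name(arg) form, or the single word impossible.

key: order matters: swapping back(2) and move(4) lands elsewhere
t0: (5, 0) facing E
[1] after back(2): (3, 0) facing E
[2] after turn(left): (3, 0) facing N
[3] after move(4): (3, 4) facing N
no rival 3-sequence matches.

back(2), turn(left), move(4)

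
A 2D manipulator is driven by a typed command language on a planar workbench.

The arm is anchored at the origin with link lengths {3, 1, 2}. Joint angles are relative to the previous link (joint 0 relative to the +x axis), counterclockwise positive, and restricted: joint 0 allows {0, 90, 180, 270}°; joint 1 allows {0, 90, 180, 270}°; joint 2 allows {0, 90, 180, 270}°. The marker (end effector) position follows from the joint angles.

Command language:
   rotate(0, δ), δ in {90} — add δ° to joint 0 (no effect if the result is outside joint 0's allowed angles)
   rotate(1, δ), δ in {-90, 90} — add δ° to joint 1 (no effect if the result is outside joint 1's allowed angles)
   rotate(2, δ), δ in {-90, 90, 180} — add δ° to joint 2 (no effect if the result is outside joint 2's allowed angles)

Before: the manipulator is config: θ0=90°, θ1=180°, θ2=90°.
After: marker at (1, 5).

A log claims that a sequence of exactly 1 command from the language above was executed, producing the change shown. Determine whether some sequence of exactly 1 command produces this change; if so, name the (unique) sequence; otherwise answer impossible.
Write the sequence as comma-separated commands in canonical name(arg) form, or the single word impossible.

begin: config: θ0=90°, θ1=180°, θ2=90°
1. rotate(1, 90) → config: θ0=90°, θ1=270°, θ2=90°
no rival 1-sequence matches.

rotate(1, 90)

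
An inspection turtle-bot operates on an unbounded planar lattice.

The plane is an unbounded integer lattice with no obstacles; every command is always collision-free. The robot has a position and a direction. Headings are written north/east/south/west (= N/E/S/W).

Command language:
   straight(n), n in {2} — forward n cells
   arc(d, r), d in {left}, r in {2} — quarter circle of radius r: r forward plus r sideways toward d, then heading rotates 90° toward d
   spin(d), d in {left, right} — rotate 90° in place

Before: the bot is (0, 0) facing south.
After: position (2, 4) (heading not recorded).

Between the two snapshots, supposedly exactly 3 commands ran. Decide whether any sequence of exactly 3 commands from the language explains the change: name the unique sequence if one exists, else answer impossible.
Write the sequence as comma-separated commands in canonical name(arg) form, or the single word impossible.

spin(left), arc(left, 2), straight(2)

key: order matters: swapping spin(left) and straight(2) lands elsewhere
start: (0, 0) facing south
t=1 spin(left) ⇒ (0, 0) facing east
t=2 arc(left, 2) ⇒ (2, 2) facing north
t=3 straight(2) ⇒ (2, 4) facing north
uniquely the one of 64 3-step routes that fits.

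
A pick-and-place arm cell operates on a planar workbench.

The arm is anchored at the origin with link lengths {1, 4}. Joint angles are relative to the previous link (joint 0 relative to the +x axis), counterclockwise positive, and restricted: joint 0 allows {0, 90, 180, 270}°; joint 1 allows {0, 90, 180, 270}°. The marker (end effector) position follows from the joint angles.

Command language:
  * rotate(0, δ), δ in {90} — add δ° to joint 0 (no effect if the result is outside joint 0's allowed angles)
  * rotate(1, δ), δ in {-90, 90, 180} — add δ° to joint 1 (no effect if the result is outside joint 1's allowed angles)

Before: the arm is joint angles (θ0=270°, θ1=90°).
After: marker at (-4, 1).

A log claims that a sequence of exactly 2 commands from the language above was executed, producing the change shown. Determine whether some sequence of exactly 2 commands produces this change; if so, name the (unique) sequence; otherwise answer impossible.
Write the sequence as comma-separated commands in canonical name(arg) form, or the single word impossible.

rotate(0, 90), rotate(0, 90)

start: joint angles (θ0=270°, θ1=90°)
[1] after rotate(0, 90): joint angles (θ0=0°, θ1=90°)
[2] after rotate(0, 90): joint angles (θ0=90°, θ1=90°)
uniquely the one of 16 2-step routes that fits.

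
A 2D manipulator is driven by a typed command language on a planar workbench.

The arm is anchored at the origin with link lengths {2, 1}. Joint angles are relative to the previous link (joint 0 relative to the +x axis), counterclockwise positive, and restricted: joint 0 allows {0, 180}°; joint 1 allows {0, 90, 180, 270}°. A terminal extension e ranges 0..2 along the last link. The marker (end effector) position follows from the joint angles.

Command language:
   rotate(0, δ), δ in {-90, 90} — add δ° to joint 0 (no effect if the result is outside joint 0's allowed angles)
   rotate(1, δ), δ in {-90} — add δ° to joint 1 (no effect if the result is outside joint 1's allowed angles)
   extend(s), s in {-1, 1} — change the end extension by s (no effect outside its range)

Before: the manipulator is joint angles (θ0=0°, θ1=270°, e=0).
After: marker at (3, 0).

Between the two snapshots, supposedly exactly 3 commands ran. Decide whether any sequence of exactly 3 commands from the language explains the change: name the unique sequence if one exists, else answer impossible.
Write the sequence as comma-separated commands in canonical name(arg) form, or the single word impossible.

rotate(1, -90), rotate(1, -90), rotate(1, -90)

start: joint angles (θ0=0°, θ1=270°, e=0)
t=1 rotate(1, -90) ⇒ joint angles (θ0=0°, θ1=180°, e=0)
t=2 rotate(1, -90) ⇒ joint angles (θ0=0°, θ1=90°, e=0)
t=3 rotate(1, -90) ⇒ joint angles (θ0=0°, θ1=0°, e=0)
no other 3-command option fits: unique.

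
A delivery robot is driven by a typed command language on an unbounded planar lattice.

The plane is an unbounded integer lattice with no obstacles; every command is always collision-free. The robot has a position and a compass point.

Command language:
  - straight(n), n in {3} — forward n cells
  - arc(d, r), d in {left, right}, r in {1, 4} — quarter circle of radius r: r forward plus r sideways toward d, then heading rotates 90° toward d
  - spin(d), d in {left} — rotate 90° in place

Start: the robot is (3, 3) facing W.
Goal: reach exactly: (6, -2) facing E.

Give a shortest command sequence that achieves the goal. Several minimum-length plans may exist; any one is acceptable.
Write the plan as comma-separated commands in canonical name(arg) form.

arc(left, 1), arc(left, 4)

t0: (3, 3) facing W
t=1 arc(left, 1) ⇒ (2, 2) facing S
t=2 arc(left, 4) ⇒ (6, -2) facing E
shorter routes all fall short; 2 is best.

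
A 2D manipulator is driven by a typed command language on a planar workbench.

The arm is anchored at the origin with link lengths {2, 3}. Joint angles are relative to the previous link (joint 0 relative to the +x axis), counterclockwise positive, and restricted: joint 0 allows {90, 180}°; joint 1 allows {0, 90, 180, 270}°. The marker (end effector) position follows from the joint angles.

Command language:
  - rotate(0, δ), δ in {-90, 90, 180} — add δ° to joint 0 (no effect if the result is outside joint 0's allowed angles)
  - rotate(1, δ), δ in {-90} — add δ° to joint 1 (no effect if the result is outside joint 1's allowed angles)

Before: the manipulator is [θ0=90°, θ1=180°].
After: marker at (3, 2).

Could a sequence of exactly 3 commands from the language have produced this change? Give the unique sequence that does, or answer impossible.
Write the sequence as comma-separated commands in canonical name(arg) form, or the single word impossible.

from: [θ0=90°, θ1=180°]
step 1 (rotate(1, -90)): [θ0=90°, θ1=90°]
step 2 (rotate(1, -90)): [θ0=90°, θ1=0°]
step 3 (rotate(1, -90)): [θ0=90°, θ1=270°]
no rival 3-sequence matches.

rotate(1, -90), rotate(1, -90), rotate(1, -90)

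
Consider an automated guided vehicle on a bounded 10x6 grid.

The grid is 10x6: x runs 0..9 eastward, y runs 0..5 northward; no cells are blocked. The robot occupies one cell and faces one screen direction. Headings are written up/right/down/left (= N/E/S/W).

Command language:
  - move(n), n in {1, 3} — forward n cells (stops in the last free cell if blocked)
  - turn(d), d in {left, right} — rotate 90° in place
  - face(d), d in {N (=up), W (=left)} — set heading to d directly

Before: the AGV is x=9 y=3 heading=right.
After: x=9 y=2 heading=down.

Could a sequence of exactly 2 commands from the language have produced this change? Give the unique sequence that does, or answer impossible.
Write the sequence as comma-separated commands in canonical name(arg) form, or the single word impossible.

key: running move(1) before turn(right) would end elsewhere — order is forced
from: x=9 y=3 heading=right
t=1 turn(right) ⇒ x=9 y=3 heading=down
t=2 move(1) ⇒ x=9 y=2 heading=down
uniquely the one of 36 2-step routes that fits.

turn(right), move(1)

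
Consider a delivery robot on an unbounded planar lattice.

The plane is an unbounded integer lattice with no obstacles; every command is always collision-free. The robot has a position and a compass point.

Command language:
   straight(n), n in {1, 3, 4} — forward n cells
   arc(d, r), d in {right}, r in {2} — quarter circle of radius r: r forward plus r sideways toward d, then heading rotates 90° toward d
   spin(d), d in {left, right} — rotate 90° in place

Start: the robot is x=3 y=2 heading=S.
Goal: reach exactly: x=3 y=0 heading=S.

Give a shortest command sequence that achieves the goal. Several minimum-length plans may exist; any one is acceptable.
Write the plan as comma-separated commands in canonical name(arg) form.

from: x=3 y=2 heading=S
t=1 straight(1) ⇒ x=3 y=1 heading=S
t=2 straight(1) ⇒ x=3 y=0 heading=S
nothing shorter than 2 reaches the goal.

straight(1), straight(1)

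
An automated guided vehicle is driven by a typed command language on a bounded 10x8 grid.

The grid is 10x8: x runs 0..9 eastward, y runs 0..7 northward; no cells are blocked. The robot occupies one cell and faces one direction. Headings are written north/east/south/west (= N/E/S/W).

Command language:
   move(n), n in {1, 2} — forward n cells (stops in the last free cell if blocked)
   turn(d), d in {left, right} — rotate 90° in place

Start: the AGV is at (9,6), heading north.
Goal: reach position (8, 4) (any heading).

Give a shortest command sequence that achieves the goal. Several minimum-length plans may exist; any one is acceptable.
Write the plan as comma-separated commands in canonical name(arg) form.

from: at (9,6), heading north
[1] after turn(left): at (9,6), heading west
[2] after move(1): at (8,6), heading west
[3] after turn(left): at (8,6), heading south
[4] after move(2): at (8,4), heading south
shorter routes all fall short; 4 is best.

turn(left), move(1), turn(left), move(2)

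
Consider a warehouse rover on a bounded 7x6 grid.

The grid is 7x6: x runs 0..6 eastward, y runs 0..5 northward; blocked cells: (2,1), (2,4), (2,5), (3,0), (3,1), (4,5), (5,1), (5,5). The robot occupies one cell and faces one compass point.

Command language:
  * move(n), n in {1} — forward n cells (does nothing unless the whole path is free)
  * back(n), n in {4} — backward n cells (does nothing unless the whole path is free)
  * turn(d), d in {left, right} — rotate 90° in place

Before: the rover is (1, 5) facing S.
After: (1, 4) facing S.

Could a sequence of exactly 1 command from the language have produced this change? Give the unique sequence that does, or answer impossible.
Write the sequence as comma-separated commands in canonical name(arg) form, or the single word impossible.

move(1)

key: heading stays S — the single command does not turn
t0: (1, 5) facing S
step 1 (move(1)): (1, 4) facing S
no other 1-command option fits: unique.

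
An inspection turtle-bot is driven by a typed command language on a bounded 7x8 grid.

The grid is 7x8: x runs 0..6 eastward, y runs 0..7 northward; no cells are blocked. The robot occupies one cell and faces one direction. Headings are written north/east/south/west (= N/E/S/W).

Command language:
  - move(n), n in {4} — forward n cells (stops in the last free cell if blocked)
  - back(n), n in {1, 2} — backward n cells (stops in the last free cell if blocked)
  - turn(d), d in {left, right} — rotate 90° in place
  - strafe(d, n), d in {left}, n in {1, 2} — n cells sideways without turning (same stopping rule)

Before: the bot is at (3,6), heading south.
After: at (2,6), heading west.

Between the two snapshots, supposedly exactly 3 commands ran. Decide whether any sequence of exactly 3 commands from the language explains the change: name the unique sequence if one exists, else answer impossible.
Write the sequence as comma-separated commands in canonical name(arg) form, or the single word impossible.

turn(right), move(4), back(2)

key: order matters: swapping turn(right) and back(2) lands elsewhere
begin: at (3,6), heading south
[1] after turn(right): at (3,6), heading west
[2] after move(4): at (0,6), heading west
[3] after back(2): at (2,6), heading west
no rival 3-sequence matches.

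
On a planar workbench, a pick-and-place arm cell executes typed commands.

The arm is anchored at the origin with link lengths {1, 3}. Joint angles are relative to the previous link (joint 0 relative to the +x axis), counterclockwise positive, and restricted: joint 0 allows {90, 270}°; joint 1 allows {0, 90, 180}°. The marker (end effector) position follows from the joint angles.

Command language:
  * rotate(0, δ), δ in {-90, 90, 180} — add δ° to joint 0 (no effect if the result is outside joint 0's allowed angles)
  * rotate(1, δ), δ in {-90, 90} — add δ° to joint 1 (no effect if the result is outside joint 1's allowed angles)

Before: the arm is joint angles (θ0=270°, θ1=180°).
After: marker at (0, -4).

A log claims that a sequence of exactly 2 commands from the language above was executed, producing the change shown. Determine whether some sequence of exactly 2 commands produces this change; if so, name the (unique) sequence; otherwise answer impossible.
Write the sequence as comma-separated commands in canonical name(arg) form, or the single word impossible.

from: joint angles (θ0=270°, θ1=180°)
[1] after rotate(1, -90): joint angles (θ0=270°, θ1=90°)
[2] after rotate(1, -90): joint angles (θ0=270°, θ1=0°)
all 25 alternatives checked — unique.

rotate(1, -90), rotate(1, -90)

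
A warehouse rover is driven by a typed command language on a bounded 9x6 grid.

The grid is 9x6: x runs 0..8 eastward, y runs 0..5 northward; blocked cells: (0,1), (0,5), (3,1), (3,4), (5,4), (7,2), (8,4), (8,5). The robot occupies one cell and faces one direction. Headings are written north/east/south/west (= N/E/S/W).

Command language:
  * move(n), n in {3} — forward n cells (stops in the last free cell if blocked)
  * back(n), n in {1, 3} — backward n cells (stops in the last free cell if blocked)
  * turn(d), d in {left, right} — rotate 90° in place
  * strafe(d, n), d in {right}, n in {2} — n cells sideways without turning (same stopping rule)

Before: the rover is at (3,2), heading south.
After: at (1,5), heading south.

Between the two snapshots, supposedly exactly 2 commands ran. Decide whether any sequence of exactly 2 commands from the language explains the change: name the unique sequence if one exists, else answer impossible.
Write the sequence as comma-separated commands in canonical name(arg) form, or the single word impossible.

strafe(right, 2), back(3)

key: order matters: swapping strafe(right, 2) and back(3) lands elsewhere
t0: at (3,2), heading south
step 1 (strafe(right, 2)): at (1,2), heading south
step 2 (back(3)): at (1,5), heading south
all 36 alternatives checked — unique.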